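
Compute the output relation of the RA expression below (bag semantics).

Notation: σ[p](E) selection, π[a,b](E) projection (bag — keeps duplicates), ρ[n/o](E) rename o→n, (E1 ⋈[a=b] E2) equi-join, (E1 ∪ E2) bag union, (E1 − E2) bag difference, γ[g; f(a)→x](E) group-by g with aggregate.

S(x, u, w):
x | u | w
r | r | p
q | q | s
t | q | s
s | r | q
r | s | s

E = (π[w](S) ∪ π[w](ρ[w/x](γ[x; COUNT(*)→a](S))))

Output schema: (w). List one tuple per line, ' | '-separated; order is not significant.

Subexpression sizes:
  S → 5
  π[w](S) → 5
  S → 5
  γ[x; COUNT(*)→a](S) → 4
  ρ[w/x](γ[x; COUNT(*)→a](S)) → 4
  π[w](ρ[w/x](γ[x; COUNT(*)→a](S))) → 4
  (π[w](S) ∪ π[w](ρ[w/x](γ[x; COUNT(*)→a](S)))) → 9

== RESULT ==
w
p
q
q
r
s
s
s
s
t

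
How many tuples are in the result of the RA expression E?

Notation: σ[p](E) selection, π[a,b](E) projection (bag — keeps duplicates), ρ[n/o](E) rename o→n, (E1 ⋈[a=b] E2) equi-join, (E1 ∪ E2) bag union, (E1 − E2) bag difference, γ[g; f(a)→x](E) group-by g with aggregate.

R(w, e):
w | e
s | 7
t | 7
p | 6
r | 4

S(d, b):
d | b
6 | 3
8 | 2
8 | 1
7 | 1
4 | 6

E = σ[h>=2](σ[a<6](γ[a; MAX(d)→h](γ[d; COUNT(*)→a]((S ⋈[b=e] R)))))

Stepwise |·|:
  S → 5
  R → 4
  (S ⋈[b=e] R) → 1
  γ[d; COUNT(*)→a]((S ⋈[b=e] R)) → 1
  γ[a; MAX(d)→h](γ[d; COUNT(*)→a]((S ⋈[b=e] R))) → 1
  σ[a<6](γ[a; MAX(d)→h](γ[d; COUNT(*)→a]((S ⋈[b=e] R)))) → 1
  σ[h>=2](σ[a<6](γ[a; MAX(d)→h](γ[d; COUNT(*)→a]((S ⋈[b=e] R))))) → 1

|E| = 1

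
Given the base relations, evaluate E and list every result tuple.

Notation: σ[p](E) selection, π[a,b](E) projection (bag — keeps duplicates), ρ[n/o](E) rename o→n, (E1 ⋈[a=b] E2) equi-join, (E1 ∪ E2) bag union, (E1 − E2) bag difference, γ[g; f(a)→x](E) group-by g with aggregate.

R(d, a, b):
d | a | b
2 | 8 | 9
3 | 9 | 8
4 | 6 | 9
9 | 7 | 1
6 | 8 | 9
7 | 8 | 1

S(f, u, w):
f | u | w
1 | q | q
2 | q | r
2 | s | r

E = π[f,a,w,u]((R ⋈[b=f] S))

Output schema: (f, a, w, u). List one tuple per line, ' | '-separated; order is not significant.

Subexpression sizes:
  R → 6
  S → 3
  (R ⋈[b=f] S) → 2
  π[f,a,w,u]((R ⋈[b=f] S)) → 2

== RESULT ==
f | a | w | u
1 | 7 | q | q
1 | 8 | q | q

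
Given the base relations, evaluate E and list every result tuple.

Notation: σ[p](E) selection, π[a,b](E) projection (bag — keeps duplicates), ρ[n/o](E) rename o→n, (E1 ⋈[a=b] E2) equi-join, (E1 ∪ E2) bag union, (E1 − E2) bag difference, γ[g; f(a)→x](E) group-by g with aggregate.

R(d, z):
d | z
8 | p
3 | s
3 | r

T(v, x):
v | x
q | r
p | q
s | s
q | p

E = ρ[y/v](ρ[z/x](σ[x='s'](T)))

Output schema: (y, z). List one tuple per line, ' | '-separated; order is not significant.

Row counts bottom-up:
  T → 4
  σ[x='s'](T) → 1
  ρ[z/x](σ[x='s'](T)) → 1
  ρ[y/v](ρ[z/x](σ[x='s'](T))) → 1

== RESULT ==
y | z
s | s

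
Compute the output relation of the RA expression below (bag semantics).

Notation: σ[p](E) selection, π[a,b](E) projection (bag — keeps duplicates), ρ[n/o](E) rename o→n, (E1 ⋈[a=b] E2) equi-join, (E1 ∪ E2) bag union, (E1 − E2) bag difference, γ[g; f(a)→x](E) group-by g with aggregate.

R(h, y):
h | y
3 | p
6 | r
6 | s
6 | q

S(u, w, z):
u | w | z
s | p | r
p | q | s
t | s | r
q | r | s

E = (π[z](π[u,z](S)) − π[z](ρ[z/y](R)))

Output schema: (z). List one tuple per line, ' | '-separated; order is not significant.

Row counts bottom-up:
  S → 4
  π[u,z](S) → 4
  π[z](π[u,z](S)) → 4
  R → 4
  ρ[z/y](R) → 4
  π[z](ρ[z/y](R)) → 4
  (π[z](π[u,z](S)) − π[z](ρ[z/y](R))) → 2

== RESULT ==
z
r
s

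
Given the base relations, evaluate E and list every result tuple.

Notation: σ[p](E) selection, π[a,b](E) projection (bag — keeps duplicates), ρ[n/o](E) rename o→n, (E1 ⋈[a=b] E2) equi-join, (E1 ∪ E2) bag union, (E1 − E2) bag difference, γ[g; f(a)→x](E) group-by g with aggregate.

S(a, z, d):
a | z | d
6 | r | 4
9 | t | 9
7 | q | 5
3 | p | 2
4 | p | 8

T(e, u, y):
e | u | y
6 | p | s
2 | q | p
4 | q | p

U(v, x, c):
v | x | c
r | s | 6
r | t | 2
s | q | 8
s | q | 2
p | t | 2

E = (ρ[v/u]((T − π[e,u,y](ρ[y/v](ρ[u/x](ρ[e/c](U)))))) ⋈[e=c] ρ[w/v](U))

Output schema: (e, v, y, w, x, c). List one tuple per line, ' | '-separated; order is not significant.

Stepwise |·|:
  T → 3
  U → 5
  ρ[e/c](U) → 5
  ρ[u/x](ρ[e/c](U)) → 5
  ρ[y/v](ρ[u/x](ρ[e/c](U))) → 5
  π[e,u,y](ρ[y/v](ρ[u/x](ρ[e/c](U)))) → 5
  (T − π[e,u,y](ρ[y/v](ρ[u/x](ρ[e/c](U))))) → 3
  ρ[v/u]((T − π[e,u,y](ρ[y/v](ρ[u/x](ρ[e/c](U)))))) → 3
  U → 5
  ρ[w/v](U) → 5
  (ρ[v/u]((T − π[e,u,y](ρ[y/v](ρ[u/x](ρ[e/c](U)))))) ⋈[e=c] ρ[w/v](U)) → 4

== RESULT ==
e | v | y | w | x | c
2 | q | p | p | t | 2
2 | q | p | r | t | 2
2 | q | p | s | q | 2
6 | p | s | r | s | 6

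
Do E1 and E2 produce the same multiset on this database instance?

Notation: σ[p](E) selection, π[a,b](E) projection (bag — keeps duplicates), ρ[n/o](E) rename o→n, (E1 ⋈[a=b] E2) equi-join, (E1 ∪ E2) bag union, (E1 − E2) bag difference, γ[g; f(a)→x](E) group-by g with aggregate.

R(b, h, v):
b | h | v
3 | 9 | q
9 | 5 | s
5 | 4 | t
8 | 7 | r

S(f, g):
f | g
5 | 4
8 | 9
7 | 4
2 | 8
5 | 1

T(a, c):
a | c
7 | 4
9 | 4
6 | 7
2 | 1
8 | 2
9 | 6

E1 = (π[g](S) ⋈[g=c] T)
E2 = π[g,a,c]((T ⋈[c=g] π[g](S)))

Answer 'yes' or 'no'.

E1 row counts bottom-up:
  S → 5
  π[g](S) → 5
  T → 6
  (π[g](S) ⋈[g=c] T) → 5
E2 row counts bottom-up:
  T → 6
  S → 5
  π[g](S) → 5
  (T ⋈[c=g] π[g](S)) → 5
  π[g,a,c]((T ⋈[c=g] π[g](S))) → 5

E1 and E2 produce the same multiset:
g | a | c
1 | 2 | 1
4 | 7 | 4
4 | 7 | 4
4 | 9 | 4
4 | 9 | 4

yes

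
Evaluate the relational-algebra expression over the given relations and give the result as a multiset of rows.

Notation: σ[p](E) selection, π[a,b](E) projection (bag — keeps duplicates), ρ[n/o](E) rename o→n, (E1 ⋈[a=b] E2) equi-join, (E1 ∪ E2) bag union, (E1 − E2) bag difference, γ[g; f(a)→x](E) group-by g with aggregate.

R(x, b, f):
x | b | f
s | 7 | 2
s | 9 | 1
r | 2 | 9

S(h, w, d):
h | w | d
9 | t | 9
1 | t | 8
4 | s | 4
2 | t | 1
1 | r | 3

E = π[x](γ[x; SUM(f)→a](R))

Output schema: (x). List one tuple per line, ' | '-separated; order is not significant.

Row counts bottom-up:
  R → 3
  γ[x; SUM(f)→a](R) → 2
  π[x](γ[x; SUM(f)→a](R)) → 2

== RESULT ==
x
r
s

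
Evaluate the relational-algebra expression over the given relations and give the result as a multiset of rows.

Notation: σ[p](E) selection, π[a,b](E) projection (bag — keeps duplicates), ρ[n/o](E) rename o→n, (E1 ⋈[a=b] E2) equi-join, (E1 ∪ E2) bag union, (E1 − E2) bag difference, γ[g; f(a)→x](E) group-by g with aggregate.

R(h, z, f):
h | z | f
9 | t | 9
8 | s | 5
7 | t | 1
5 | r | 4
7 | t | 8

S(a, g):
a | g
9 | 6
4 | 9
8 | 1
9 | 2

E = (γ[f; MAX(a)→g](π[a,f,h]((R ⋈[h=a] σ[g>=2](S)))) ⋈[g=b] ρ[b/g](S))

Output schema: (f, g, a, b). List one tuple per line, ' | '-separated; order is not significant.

Per-node cardinality:
  R → 5
  S → 4
  σ[g>=2](S) → 3
  (R ⋈[h=a] σ[g>=2](S)) → 2
  π[a,f,h]((R ⋈[h=a] σ[g>=2](S))) → 2
  γ[f; MAX(a)→g](π[a,f,h]((R ⋈[h=a] σ[g>=2](S)))) → 1
  S → 4
  ρ[b/g](S) → 4
  (γ[f; MAX(a)→g](π[a,f,h]((R ⋈[h=a] σ[g>=2](S)))) ⋈[g=b] ρ[b/g](S)) → 1

== RESULT ==
f | g | a | b
9 | 9 | 4 | 9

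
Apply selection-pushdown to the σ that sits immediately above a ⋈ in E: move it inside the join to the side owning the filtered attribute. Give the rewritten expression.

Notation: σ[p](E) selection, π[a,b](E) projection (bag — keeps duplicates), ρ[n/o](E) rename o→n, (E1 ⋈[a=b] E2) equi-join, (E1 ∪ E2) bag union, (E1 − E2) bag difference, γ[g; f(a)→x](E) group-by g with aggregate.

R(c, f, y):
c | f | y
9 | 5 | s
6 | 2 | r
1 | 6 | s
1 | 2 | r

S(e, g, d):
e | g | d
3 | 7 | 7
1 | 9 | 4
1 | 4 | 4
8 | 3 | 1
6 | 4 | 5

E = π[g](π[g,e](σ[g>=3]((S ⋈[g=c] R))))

σ filters on g, owned by the left side.
E' = π[g](π[g,e]((σ[g>=3](S) ⋈[g=c] R)))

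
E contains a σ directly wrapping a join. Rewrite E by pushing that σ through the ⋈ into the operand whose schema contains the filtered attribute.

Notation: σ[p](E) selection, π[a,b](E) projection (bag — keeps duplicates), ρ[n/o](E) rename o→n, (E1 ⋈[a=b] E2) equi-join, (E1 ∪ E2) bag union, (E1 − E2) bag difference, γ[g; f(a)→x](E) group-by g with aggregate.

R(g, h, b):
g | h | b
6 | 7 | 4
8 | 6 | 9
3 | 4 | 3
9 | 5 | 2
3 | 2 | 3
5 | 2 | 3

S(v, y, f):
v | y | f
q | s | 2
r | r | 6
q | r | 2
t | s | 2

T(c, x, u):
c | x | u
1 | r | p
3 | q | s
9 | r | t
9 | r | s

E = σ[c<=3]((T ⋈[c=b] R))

σ filters on c, owned by the left side.
E' = (σ[c<=3](T) ⋈[c=b] R)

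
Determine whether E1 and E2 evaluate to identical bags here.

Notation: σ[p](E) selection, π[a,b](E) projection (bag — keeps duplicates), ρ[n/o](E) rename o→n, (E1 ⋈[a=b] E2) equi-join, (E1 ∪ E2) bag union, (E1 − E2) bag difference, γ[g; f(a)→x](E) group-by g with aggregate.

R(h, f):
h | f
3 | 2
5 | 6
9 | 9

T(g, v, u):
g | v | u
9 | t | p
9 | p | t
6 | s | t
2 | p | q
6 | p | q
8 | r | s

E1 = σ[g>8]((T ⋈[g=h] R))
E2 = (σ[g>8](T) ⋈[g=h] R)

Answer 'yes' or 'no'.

E1 subexpression sizes:
  T → 6
  R → 3
  (T ⋈[g=h] R) → 2
  σ[g>8]((T ⋈[g=h] R)) → 2
E2 subexpression sizes:
  T → 6
  σ[g>8](T) → 2
  R → 3
  (σ[g>8](T) ⋈[g=h] R) → 2

E1 and E2 produce the same multiset:
g | v | u | h | f
9 | p | t | 9 | 9
9 | t | p | 9 | 9

yes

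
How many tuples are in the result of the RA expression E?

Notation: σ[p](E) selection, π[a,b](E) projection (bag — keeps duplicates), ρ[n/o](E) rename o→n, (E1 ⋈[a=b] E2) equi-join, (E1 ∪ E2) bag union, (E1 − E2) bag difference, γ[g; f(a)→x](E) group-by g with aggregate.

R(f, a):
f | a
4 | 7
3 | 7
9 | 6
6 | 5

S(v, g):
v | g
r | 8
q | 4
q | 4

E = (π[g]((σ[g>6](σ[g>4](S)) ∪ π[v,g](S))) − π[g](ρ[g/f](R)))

Subexpression sizes:
  S → 3
  σ[g>4](S) → 1
  σ[g>6](σ[g>4](S)) → 1
  S → 3
  π[v,g](S) → 3
  (σ[g>6](σ[g>4](S)) ∪ π[v,g](S)) → 4
  π[g]((σ[g>6](σ[g>4](S)) ∪ π[v,g](S))) → 4
  R → 4
  ρ[g/f](R) → 4
  π[g](ρ[g/f](R)) → 4
  (π[g]((σ[g>6](σ[g>4](S)) ∪ π[v,g](S))) − π[g](ρ[g/f](R))) → 3

|E| = 3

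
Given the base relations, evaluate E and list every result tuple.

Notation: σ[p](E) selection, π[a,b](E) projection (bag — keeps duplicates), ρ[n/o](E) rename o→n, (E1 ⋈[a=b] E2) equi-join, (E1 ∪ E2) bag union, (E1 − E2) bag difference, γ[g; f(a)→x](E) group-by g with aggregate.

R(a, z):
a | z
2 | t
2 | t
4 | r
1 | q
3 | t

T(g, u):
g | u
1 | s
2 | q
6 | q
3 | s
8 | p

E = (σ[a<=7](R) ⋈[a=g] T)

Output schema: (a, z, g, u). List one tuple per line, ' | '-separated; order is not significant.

Stepwise |·|:
  R → 5
  σ[a<=7](R) → 5
  T → 5
  (σ[a<=7](R) ⋈[a=g] T) → 4

== RESULT ==
a | z | g | u
1 | q | 1 | s
2 | t | 2 | q
2 | t | 2 | q
3 | t | 3 | s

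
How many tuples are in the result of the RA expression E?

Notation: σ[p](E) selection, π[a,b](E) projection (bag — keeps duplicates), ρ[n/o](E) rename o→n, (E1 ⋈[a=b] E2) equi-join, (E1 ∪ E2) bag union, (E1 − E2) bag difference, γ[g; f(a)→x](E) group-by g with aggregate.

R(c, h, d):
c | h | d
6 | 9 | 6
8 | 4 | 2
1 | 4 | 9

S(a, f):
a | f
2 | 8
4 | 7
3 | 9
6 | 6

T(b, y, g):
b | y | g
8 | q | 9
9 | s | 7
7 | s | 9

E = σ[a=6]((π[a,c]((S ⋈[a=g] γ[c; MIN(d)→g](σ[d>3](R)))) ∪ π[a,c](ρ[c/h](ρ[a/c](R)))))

Subexpression sizes:
  S → 4
  R → 3
  σ[d>3](R) → 2
  γ[c; MIN(d)→g](σ[d>3](R)) → 2
  (S ⋈[a=g] γ[c; MIN(d)→g](σ[d>3](R))) → 1
  π[a,c]((S ⋈[a=g] γ[c; MIN(d)→g](σ[d>3](R)))) → 1
  R → 3
  ρ[a/c](R) → 3
  ρ[c/h](ρ[a/c](R)) → 3
  π[a,c](ρ[c/h](ρ[a/c](R))) → 3
  (π[a,c]((S ⋈[a=g] γ[c; MIN(d)→g](σ[d>3](R)))) ∪ π[a,c](ρ[c/h](ρ[a/c](R)))) → 4
  σ[a=6]((π[a,c]((S ⋈[a=g] γ[c; MIN(d)→g](σ[d>3](R)))) ∪ π[a,c](ρ[c/h](ρ[a/c](R))))) → 2

|E| = 2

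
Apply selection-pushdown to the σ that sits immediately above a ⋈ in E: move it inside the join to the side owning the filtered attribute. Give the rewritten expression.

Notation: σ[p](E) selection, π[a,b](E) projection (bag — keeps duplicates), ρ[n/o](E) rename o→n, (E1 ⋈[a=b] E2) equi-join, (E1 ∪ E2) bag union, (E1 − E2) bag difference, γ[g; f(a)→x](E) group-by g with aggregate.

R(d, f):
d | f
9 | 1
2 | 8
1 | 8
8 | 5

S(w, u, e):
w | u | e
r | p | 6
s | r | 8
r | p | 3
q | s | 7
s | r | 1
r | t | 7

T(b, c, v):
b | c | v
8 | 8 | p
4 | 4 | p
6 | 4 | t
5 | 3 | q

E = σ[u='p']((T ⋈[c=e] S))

σ filters on u, owned by the right side.
E' = (T ⋈[c=e] σ[u='p'](S))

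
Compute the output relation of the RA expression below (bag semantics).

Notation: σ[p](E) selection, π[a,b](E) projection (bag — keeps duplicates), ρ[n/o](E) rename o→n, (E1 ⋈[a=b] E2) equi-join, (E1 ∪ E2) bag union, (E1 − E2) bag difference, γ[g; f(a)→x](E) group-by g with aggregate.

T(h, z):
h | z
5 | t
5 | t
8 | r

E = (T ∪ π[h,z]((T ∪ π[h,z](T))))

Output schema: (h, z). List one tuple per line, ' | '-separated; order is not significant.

Stepwise |·|:
  T → 3
  T → 3
  T → 3
  π[h,z](T) → 3
  (T ∪ π[h,z](T)) → 6
  π[h,z]((T ∪ π[h,z](T))) → 6
  (T ∪ π[h,z]((T ∪ π[h,z](T)))) → 9

== RESULT ==
h | z
5 | t
5 | t
5 | t
5 | t
5 | t
5 | t
8 | r
8 | r
8 | r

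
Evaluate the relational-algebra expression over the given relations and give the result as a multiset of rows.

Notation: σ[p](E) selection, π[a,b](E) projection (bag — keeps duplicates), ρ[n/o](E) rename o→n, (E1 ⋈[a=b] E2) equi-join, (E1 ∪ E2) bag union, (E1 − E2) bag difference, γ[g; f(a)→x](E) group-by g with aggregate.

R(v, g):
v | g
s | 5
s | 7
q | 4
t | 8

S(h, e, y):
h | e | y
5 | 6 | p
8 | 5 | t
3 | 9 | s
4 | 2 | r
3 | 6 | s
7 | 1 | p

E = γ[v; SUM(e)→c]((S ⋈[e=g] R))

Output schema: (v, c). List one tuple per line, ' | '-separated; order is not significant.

Subexpression sizes:
  S → 6
  R → 4
  (S ⋈[e=g] R) → 1
  γ[v; SUM(e)→c]((S ⋈[e=g] R)) → 1

== RESULT ==
v | c
s | 5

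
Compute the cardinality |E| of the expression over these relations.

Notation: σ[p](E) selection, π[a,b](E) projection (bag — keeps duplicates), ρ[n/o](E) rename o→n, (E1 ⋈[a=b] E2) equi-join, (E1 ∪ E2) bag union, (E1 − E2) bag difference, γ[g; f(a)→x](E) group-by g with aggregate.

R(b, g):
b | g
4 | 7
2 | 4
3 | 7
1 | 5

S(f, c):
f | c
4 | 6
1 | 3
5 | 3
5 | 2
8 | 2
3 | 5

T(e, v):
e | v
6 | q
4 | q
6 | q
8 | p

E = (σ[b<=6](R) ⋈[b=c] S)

Row counts bottom-up:
  R → 4
  σ[b<=6](R) → 4
  S → 6
  (σ[b<=6](R) ⋈[b=c] S) → 4

|E| = 4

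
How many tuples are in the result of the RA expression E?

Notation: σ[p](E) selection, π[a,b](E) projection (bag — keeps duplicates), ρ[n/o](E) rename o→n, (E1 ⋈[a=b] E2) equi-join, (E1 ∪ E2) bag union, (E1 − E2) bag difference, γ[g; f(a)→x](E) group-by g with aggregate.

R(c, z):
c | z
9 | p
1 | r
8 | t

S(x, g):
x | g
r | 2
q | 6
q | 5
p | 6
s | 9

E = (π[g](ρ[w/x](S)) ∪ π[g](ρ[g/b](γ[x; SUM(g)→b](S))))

Stepwise |·|:
  S → 5
  ρ[w/x](S) → 5
  π[g](ρ[w/x](S)) → 5
  S → 5
  γ[x; SUM(g)→b](S) → 4
  ρ[g/b](γ[x; SUM(g)→b](S)) → 4
  π[g](ρ[g/b](γ[x; SUM(g)→b](S))) → 4
  (π[g](ρ[w/x](S)) ∪ π[g](ρ[g/b](γ[x; SUM(g)→b](S)))) → 9

|E| = 9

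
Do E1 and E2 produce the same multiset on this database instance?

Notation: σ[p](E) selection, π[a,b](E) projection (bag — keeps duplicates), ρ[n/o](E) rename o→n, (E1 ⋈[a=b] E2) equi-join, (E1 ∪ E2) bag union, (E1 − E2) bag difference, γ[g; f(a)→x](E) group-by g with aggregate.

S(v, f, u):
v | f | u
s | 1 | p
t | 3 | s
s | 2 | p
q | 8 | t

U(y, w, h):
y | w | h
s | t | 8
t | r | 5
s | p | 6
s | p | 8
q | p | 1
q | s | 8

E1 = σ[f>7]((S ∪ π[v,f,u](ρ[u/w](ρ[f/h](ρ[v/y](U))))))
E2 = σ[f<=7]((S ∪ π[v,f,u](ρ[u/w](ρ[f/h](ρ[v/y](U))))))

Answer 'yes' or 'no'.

E1 stepwise |·|:
  S → 4
  U → 6
  ρ[v/y](U) → 6
  ρ[f/h](ρ[v/y](U)) → 6
  ρ[u/w](ρ[f/h](ρ[v/y](U))) → 6
  π[v,f,u](ρ[u/w](ρ[f/h](ρ[v/y](U)))) → 6
  (S ∪ π[v,f,u](ρ[u/w](ρ[f/h](ρ[v/y](U))))) → 10
  σ[f>7]((S ∪ π[v,f,u](ρ[u/w](ρ[f/h](ρ[v/y](U)))))) → 4
E2 stepwise |·|:
  S → 4
  U → 6
  ρ[v/y](U) → 6
  ρ[f/h](ρ[v/y](U)) → 6
  ρ[u/w](ρ[f/h](ρ[v/y](U))) → 6
  π[v,f,u](ρ[u/w](ρ[f/h](ρ[v/y](U)))) → 6
  (S ∪ π[v,f,u](ρ[u/w](ρ[f/h](ρ[v/y](U))))) → 10
  σ[f<=7]((S ∪ π[v,f,u](ρ[u/w](ρ[f/h](ρ[v/y](U)))))) → 6

E1 result:
v | f | u
q | 8 | s
q | 8 | t
s | 8 | p
s | 8 | t
E2 result:
v | f | u
q | 1 | p
s | 1 | p
s | 2 | p
s | 6 | p
t | 3 | s
t | 5 | r
Witness: ('s', 6, 'p') appears 0× in E1 but 1× in E2.

no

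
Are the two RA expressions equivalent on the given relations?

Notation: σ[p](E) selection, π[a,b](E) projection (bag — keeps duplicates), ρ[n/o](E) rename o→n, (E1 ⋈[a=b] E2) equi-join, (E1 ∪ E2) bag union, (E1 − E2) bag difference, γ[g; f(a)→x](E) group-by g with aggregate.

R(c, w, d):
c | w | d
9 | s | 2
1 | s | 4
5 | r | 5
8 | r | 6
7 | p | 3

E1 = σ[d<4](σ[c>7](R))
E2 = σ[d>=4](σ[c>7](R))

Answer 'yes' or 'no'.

E1 row counts bottom-up:
  R → 5
  σ[c>7](R) → 2
  σ[d<4](σ[c>7](R)) → 1
E2 row counts bottom-up:
  R → 5
  σ[c>7](R) → 2
  σ[d>=4](σ[c>7](R)) → 1

E1 result:
c | w | d
9 | s | 2
E2 result:
c | w | d
8 | r | 6
Witness: (8, 'r', 6) appears 0× in E1 but 1× in E2.

no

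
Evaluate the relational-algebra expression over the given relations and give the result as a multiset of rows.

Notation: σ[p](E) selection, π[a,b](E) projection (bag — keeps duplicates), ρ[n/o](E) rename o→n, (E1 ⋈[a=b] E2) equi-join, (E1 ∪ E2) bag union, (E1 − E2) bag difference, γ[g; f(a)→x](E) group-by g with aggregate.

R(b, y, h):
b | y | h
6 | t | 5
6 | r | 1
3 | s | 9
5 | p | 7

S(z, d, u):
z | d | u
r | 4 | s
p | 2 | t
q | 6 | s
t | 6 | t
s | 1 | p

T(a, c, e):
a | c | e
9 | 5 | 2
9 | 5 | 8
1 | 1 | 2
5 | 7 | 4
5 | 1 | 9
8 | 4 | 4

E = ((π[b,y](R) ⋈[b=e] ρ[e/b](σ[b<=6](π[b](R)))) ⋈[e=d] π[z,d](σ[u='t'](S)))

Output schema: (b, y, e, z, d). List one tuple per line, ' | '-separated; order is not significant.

Subexpression sizes:
  R → 4
  π[b,y](R) → 4
  R → 4
  π[b](R) → 4
  σ[b<=6](π[b](R)) → 4
  ρ[e/b](σ[b<=6](π[b](R))) → 4
  (π[b,y](R) ⋈[b=e] ρ[e/b](σ[b<=6](π[b](R)))) → 6
  S → 5
  σ[u='t'](S) → 2
  π[z,d](σ[u='t'](S)) → 2
  ((π[b,y](R) ⋈[b=e] ρ[e/b](σ[b<=6](π[b](R)))) ⋈[e=d] π[z,d](σ[u='t'](S))) → 4

== RESULT ==
b | y | e | z | d
6 | r | 6 | t | 6
6 | r | 6 | t | 6
6 | t | 6 | t | 6
6 | t | 6 | t | 6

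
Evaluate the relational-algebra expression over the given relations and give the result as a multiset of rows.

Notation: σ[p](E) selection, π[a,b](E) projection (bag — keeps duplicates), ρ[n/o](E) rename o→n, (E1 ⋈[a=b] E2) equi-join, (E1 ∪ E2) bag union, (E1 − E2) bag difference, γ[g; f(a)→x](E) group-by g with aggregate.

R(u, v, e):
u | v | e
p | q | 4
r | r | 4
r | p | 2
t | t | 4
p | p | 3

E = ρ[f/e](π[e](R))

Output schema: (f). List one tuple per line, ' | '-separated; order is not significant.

Per-node cardinality:
  R → 5
  π[e](R) → 5
  ρ[f/e](π[e](R)) → 5

== RESULT ==
f
2
3
4
4
4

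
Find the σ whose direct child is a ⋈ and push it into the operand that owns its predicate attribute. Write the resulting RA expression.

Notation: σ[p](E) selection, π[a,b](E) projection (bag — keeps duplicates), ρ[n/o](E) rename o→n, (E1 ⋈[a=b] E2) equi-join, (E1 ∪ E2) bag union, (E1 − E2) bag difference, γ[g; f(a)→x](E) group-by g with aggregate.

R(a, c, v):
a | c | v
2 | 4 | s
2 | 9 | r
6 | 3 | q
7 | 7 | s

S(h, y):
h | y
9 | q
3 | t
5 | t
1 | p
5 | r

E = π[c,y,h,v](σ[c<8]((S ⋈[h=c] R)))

σ filters on c, owned by the right side.
E' = π[c,y,h,v]((S ⋈[h=c] σ[c<8](R)))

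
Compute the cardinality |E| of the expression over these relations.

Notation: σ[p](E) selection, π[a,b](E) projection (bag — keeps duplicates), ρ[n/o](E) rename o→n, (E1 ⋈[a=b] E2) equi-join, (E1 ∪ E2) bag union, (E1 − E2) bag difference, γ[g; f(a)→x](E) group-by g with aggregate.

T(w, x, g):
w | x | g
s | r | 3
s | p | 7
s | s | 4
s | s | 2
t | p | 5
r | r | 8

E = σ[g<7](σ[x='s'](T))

Row counts bottom-up:
  T → 6
  σ[x='s'](T) → 2
  σ[g<7](σ[x='s'](T)) → 2

|E| = 2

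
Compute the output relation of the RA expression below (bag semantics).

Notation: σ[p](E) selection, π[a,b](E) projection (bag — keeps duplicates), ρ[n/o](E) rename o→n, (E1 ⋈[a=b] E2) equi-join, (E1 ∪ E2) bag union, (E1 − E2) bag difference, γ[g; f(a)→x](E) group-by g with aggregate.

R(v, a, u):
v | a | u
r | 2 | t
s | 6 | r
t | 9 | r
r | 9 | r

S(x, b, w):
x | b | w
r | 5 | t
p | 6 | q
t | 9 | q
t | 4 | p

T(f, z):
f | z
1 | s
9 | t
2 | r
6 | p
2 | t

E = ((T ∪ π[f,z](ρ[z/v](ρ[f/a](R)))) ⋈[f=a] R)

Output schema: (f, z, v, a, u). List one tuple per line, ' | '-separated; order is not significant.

Subexpression sizes:
  T → 5
  R → 4
  ρ[f/a](R) → 4
  ρ[z/v](ρ[f/a](R)) → 4
  π[f,z](ρ[z/v](ρ[f/a](R))) → 4
  (T ∪ π[f,z](ρ[z/v](ρ[f/a](R)))) → 9
  R → 4
  ((T ∪ π[f,z](ρ[z/v](ρ[f/a](R)))) ⋈[f=a] R) → 11

== RESULT ==
f | z | v | a | u
2 | r | r | 2 | t
2 | r | r | 2 | t
2 | t | r | 2 | t
6 | p | s | 6 | r
6 | s | s | 6 | r
9 | r | r | 9 | r
9 | r | t | 9 | r
9 | t | r | 9 | r
9 | t | r | 9 | r
9 | t | t | 9 | r
9 | t | t | 9 | r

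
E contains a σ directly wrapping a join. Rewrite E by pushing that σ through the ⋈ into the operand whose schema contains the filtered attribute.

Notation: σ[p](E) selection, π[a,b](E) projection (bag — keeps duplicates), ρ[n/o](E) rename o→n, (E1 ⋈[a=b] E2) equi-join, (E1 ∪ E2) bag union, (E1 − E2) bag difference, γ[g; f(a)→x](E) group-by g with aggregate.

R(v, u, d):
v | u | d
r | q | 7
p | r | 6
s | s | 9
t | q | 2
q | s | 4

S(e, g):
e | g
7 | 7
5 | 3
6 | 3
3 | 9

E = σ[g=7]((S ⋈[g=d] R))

σ filters on g, owned by the left side.
E' = (σ[g=7](S) ⋈[g=d] R)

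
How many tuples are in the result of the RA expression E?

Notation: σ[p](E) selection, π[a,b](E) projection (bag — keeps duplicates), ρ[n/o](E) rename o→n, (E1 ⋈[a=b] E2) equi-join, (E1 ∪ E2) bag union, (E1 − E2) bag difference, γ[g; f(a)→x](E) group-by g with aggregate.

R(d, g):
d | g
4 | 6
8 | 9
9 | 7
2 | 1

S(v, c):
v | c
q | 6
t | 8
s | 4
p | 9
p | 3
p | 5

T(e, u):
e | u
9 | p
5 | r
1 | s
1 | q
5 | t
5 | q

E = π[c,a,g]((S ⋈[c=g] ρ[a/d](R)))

Row counts bottom-up:
  S → 6
  R → 4
  ρ[a/d](R) → 4
  (S ⋈[c=g] ρ[a/d](R)) → 2
  π[c,a,g]((S ⋈[c=g] ρ[a/d](R))) → 2

|E| = 2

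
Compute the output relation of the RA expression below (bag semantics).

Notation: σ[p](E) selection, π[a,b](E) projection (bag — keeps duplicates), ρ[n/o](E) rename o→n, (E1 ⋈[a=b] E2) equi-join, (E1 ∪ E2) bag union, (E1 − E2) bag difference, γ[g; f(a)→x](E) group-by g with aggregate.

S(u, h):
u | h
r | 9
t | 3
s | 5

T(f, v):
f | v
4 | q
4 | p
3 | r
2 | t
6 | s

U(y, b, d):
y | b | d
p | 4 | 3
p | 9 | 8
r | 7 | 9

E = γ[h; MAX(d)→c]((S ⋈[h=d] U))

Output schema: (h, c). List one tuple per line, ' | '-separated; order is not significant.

Row counts bottom-up:
  S → 3
  U → 3
  (S ⋈[h=d] U) → 2
  γ[h; MAX(d)→c]((S ⋈[h=d] U)) → 2

== RESULT ==
h | c
3 | 3
9 | 9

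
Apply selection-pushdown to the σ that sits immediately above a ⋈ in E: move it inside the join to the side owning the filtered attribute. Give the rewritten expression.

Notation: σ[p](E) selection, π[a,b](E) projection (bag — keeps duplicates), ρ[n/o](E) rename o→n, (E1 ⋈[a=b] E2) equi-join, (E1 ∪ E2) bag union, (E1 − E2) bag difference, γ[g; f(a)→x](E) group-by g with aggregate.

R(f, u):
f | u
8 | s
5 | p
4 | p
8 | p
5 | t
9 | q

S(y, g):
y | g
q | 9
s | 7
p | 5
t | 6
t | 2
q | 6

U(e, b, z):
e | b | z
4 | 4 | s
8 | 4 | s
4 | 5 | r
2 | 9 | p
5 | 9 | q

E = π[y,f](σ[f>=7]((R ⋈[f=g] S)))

σ filters on f, owned by the left side.
E' = π[y,f]((σ[f>=7](R) ⋈[f=g] S))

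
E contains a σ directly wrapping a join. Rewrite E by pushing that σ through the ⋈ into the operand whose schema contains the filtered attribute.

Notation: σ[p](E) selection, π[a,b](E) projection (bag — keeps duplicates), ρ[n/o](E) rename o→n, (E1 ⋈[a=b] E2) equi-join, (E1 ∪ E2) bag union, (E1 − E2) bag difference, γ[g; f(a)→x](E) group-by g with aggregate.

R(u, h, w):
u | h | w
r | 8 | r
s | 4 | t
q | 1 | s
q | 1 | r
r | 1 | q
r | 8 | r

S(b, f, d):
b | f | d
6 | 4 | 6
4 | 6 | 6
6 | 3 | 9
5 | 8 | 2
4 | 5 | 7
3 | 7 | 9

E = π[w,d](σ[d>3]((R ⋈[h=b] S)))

σ filters on d, owned by the right side.
E' = π[w,d]((R ⋈[h=b] σ[d>3](S)))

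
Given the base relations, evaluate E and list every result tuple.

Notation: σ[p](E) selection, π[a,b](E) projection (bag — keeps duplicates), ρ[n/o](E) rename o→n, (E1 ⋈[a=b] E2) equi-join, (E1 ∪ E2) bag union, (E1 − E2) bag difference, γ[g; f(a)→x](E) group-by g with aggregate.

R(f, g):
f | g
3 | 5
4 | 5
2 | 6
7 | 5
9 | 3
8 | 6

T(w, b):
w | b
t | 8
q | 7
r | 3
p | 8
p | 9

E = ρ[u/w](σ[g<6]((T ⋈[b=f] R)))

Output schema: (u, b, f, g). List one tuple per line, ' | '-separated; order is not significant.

Row counts bottom-up:
  T → 5
  R → 6
  (T ⋈[b=f] R) → 5
  σ[g<6]((T ⋈[b=f] R)) → 3
  ρ[u/w](σ[g<6]((T ⋈[b=f] R))) → 3

== RESULT ==
u | b | f | g
p | 9 | 9 | 3
q | 7 | 7 | 5
r | 3 | 3 | 5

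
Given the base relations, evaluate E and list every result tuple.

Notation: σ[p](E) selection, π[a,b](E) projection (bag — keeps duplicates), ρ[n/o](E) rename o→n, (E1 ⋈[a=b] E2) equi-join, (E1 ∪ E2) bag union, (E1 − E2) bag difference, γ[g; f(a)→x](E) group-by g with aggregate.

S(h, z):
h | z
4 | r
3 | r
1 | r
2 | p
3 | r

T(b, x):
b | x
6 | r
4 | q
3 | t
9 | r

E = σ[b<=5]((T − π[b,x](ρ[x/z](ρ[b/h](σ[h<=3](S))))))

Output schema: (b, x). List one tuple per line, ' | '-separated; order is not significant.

Stepwise |·|:
  T → 4
  S → 5
  σ[h<=3](S) → 4
  ρ[b/h](σ[h<=3](S)) → 4
  ρ[x/z](ρ[b/h](σ[h<=3](S))) → 4
  π[b,x](ρ[x/z](ρ[b/h](σ[h<=3](S)))) → 4
  (T − π[b,x](ρ[x/z](ρ[b/h](σ[h<=3](S))))) → 4
  σ[b<=5]((T − π[b,x](ρ[x/z](ρ[b/h](σ[h<=3](S)))))) → 2

== RESULT ==
b | x
3 | t
4 | q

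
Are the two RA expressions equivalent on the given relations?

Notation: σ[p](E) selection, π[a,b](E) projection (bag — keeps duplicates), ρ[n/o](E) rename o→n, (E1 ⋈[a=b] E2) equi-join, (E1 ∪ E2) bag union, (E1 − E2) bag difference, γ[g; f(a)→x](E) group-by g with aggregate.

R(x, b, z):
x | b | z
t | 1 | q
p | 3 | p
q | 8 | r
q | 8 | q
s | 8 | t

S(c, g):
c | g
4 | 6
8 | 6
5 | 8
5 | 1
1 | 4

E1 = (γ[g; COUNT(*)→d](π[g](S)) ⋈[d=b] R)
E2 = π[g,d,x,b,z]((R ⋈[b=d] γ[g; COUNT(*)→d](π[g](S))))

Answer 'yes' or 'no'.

E1 subexpression sizes:
  S → 5
  π[g](S) → 5
  γ[g; COUNT(*)→d](π[g](S)) → 4
  R → 5
  (γ[g; COUNT(*)→d](π[g](S)) ⋈[d=b] R) → 3
E2 subexpression sizes:
  R → 5
  S → 5
  π[g](S) → 5
  γ[g; COUNT(*)→d](π[g](S)) → 4
  (R ⋈[b=d] γ[g; COUNT(*)→d](π[g](S))) → 3
  π[g,d,x,b,z]((R ⋈[b=d] γ[g; COUNT(*)→d](π[g](S)))) → 3

E1 and E2 produce the same multiset:
g | d | x | b | z
1 | 1 | t | 1 | q
4 | 1 | t | 1 | q
8 | 1 | t | 1 | q

yes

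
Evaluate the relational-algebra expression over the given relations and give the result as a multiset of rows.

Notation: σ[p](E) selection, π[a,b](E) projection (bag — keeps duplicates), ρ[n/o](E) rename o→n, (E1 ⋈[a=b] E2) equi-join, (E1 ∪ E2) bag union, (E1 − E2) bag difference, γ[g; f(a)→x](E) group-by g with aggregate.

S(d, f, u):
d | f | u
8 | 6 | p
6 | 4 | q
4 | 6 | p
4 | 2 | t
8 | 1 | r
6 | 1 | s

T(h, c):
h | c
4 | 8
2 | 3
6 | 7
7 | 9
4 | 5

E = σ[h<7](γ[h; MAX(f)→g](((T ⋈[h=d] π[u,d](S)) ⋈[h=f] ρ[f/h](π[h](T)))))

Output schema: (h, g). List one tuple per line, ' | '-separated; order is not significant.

Per-node cardinality:
  T → 5
  S → 6
  π[u,d](S) → 6
  (T ⋈[h=d] π[u,d](S)) → 6
  T → 5
  π[h](T) → 5
  ρ[f/h](π[h](T)) → 5
  ((T ⋈[h=d] π[u,d](S)) ⋈[h=f] ρ[f/h](π[h](T))) → 10
  γ[h; MAX(f)→g](((T ⋈[h=d] π[u,d](S)) ⋈[h=f] ρ[f/h](π[h](T)))) → 2
  σ[h<7](γ[h; MAX(f)→g](((T ⋈[h=d] π[u,d](S)) ⋈[h=f] ρ[f/h](π[h](T))))) → 2

== RESULT ==
h | g
4 | 4
6 | 6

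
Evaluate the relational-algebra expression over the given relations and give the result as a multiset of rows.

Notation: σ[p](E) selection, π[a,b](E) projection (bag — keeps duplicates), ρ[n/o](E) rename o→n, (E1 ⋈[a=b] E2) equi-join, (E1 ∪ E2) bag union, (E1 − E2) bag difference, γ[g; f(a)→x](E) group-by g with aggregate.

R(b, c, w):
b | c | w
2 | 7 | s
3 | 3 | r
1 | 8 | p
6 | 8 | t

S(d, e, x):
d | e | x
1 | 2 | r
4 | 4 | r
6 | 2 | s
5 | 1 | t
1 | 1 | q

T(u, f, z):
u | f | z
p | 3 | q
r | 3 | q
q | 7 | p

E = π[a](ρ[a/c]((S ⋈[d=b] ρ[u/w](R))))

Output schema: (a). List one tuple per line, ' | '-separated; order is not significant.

Row counts bottom-up:
  S → 5
  R → 4
  ρ[u/w](R) → 4
  (S ⋈[d=b] ρ[u/w](R)) → 3
  ρ[a/c]((S ⋈[d=b] ρ[u/w](R))) → 3
  π[a](ρ[a/c]((S ⋈[d=b] ρ[u/w](R)))) → 3

== RESULT ==
a
8
8
8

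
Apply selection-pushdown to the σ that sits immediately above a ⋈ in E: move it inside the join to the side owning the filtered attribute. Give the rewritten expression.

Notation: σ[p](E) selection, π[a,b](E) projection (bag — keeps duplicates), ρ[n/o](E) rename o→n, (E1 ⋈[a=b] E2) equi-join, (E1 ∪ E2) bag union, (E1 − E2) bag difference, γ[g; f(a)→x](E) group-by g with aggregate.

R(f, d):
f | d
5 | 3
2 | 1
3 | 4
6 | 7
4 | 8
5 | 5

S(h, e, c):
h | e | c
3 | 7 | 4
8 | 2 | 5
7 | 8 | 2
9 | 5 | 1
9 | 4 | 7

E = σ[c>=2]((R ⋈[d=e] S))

σ filters on c, owned by the right side.
E' = (R ⋈[d=e] σ[c>=2](S))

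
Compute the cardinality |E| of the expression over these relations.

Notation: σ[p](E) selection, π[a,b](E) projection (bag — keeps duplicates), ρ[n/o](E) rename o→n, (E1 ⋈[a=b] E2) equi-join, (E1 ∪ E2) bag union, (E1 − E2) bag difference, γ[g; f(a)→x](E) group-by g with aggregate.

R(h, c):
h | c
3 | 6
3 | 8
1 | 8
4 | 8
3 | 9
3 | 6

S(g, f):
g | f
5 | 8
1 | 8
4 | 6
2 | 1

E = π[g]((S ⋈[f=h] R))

Per-node cardinality:
  S → 4
  R → 6
  (S ⋈[f=h] R) → 1
  π[g]((S ⋈[f=h] R)) → 1

|E| = 1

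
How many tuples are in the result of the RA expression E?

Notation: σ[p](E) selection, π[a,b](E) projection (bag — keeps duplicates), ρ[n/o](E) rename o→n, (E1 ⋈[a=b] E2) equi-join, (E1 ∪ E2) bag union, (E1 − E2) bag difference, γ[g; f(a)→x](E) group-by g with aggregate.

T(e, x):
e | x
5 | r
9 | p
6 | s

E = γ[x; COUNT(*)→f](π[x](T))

Subexpression sizes:
  T → 3
  π[x](T) → 3
  γ[x; COUNT(*)→f](π[x](T)) → 3

|E| = 3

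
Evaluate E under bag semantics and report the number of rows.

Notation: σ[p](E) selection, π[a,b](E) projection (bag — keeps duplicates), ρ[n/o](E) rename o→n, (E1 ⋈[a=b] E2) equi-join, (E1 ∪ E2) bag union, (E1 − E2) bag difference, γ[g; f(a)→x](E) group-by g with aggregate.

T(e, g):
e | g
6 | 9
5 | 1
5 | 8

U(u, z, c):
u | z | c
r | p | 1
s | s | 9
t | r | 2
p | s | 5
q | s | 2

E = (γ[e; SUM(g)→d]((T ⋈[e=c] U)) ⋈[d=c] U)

Row counts bottom-up:
  T → 3
  U → 5
  (T ⋈[e=c] U) → 2
  γ[e; SUM(g)→d]((T ⋈[e=c] U)) → 1
  U → 5
  (γ[e; SUM(g)→d]((T ⋈[e=c] U)) ⋈[d=c] U) → 1

|E| = 1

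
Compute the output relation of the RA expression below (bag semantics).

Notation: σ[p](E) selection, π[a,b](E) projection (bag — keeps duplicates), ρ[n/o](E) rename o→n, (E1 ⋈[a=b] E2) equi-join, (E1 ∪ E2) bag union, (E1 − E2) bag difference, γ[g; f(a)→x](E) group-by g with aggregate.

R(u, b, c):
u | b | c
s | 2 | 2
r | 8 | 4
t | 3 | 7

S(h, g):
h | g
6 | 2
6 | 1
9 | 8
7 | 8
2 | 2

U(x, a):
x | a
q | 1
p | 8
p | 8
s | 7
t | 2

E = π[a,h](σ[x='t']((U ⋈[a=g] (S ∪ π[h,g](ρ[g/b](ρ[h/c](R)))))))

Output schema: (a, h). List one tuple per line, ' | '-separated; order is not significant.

Stepwise |·|:
  U → 5
  S → 5
  R → 3
  ρ[h/c](R) → 3
  ρ[g/b](ρ[h/c](R)) → 3
  π[h,g](ρ[g/b](ρ[h/c](R))) → 3
  (S ∪ π[h,g](ρ[g/b](ρ[h/c](R)))) → 8
  (U ⋈[a=g] (S ∪ π[h,g](ρ[g/b](ρ[h/c](R))))) → 10
  σ[x='t']((U ⋈[a=g] (S ∪ π[h,g](ρ[g/b](ρ[h/c](R)))))) → 3
  π[a,h](σ[x='t']((U ⋈[a=g] (S ∪ π[h,g](ρ[g/b](ρ[h/c](R))))))) → 3

== RESULT ==
a | h
2 | 2
2 | 2
2 | 6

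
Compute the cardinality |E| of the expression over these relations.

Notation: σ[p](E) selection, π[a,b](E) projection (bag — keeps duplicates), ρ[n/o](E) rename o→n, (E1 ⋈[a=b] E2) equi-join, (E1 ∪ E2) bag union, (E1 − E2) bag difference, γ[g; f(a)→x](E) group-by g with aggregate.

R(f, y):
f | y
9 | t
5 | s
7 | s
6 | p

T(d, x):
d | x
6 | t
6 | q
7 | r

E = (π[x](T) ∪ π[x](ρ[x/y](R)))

Row counts bottom-up:
  T → 3
  π[x](T) → 3
  R → 4
  ρ[x/y](R) → 4
  π[x](ρ[x/y](R)) → 4
  (π[x](T) ∪ π[x](ρ[x/y](R))) → 7

|E| = 7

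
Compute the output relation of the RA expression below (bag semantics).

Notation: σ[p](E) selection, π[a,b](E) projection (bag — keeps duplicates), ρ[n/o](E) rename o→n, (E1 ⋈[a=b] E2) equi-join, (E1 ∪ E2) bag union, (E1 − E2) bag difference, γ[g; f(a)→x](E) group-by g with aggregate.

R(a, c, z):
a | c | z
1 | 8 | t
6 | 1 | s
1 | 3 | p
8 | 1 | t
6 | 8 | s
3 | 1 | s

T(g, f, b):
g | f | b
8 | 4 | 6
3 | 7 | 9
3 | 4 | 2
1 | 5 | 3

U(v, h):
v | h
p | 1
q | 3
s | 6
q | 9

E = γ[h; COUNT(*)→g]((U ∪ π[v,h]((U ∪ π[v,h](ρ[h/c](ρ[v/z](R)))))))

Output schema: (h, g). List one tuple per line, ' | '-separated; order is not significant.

Subexpression sizes:
  U → 4
  U → 4
  R → 6
  ρ[v/z](R) → 6
  ρ[h/c](ρ[v/z](R)) → 6
  π[v,h](ρ[h/c](ρ[v/z](R))) → 6
  (U ∪ π[v,h](ρ[h/c](ρ[v/z](R)))) → 10
  π[v,h]((U ∪ π[v,h](ρ[h/c](ρ[v/z](R))))) → 10
  (U ∪ π[v,h]((U ∪ π[v,h](ρ[h/c](ρ[v/z](R)))))) → 14
  γ[h; COUNT(*)→g]((U ∪ π[v,h]((U ∪ π[v,h](ρ[h/c](ρ[v/z](R))))))) → 5

== RESULT ==
h | g
1 | 5
3 | 3
6 | 2
8 | 2
9 | 2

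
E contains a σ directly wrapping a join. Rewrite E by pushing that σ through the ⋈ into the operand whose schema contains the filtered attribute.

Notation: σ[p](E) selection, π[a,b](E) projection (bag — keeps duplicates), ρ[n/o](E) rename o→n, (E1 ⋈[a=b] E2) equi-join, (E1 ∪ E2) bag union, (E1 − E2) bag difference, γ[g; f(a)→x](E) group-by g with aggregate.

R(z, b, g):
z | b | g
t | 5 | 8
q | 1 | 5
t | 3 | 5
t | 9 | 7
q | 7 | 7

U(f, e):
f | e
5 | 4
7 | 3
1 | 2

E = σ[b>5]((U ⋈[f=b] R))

σ filters on b, owned by the right side.
E' = (U ⋈[f=b] σ[b>5](R))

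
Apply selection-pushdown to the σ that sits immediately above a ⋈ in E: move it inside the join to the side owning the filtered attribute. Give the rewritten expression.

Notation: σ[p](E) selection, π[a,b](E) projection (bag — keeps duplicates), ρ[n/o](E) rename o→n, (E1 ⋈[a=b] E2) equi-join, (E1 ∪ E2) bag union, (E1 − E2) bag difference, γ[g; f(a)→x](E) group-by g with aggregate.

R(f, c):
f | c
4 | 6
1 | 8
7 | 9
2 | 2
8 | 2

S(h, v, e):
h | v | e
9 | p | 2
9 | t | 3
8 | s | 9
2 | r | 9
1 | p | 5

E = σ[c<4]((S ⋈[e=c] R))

σ filters on c, owned by the right side.
E' = (S ⋈[e=c] σ[c<4](R))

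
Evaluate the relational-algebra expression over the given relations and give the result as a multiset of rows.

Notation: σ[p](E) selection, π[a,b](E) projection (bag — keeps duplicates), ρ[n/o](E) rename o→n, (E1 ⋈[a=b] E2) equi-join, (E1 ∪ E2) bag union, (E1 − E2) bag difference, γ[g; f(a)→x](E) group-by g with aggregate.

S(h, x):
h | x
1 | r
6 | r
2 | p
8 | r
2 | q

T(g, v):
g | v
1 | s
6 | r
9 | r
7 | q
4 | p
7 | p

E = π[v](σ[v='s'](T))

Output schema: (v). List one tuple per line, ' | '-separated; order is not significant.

Row counts bottom-up:
  T → 6
  σ[v='s'](T) → 1
  π[v](σ[v='s'](T)) → 1

== RESULT ==
v
s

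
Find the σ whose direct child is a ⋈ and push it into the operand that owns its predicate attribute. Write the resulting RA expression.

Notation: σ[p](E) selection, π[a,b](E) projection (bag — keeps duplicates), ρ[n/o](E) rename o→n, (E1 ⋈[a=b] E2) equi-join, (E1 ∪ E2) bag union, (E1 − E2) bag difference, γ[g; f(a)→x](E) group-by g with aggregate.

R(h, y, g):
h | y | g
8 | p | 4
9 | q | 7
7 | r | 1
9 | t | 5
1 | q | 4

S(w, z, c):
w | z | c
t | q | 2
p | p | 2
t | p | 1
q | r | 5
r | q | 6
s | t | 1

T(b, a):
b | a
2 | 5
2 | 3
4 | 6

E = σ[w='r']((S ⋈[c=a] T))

σ filters on w, owned by the left side.
E' = (σ[w='r'](S) ⋈[c=a] T)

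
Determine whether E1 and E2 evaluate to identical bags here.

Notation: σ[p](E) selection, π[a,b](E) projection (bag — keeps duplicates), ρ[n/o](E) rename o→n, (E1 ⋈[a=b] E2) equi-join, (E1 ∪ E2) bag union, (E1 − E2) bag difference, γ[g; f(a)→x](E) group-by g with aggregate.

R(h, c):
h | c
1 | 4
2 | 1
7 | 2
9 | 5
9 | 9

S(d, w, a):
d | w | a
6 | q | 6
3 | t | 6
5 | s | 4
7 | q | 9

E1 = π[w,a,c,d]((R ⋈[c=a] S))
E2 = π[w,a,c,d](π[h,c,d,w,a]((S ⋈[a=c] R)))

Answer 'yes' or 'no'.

E1 subexpression sizes:
  R → 5
  S → 4
  (R ⋈[c=a] S) → 2
  π[w,a,c,d]((R ⋈[c=a] S)) → 2
E2 subexpression sizes:
  S → 4
  R → 5
  (S ⋈[a=c] R) → 2
  π[h,c,d,w,a]((S ⋈[a=c] R)) → 2
  π[w,a,c,d](π[h,c,d,w,a]((S ⋈[a=c] R))) → 2

E1 and E2 produce the same multiset:
w | a | c | d
q | 9 | 9 | 7
s | 4 | 4 | 5

yes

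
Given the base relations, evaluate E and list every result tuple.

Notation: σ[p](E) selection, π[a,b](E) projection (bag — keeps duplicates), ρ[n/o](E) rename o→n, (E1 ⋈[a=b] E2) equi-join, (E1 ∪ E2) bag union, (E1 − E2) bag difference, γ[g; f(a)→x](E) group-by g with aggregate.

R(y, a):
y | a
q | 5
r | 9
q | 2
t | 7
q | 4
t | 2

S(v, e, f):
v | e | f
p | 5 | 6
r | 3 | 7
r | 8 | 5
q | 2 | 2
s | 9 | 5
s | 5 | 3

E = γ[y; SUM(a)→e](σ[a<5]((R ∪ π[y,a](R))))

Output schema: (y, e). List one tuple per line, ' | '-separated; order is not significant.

Subexpression sizes:
  R → 6
  R → 6
  π[y,a](R) → 6
  (R ∪ π[y,a](R)) → 12
  σ[a<5]((R ∪ π[y,a](R))) → 6
  γ[y; SUM(a)→e](σ[a<5]((R ∪ π[y,a](R)))) → 2

== RESULT ==
y | e
q | 12
t | 4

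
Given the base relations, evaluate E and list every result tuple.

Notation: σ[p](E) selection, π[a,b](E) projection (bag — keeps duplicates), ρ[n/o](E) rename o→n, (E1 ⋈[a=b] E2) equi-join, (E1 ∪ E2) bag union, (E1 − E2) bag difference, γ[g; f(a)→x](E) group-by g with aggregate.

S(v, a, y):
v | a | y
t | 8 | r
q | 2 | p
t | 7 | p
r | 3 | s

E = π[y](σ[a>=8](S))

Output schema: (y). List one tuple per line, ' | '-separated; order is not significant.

Subexpression sizes:
  S → 4
  σ[a>=8](S) → 1
  π[y](σ[a>=8](S)) → 1

== RESULT ==
y
r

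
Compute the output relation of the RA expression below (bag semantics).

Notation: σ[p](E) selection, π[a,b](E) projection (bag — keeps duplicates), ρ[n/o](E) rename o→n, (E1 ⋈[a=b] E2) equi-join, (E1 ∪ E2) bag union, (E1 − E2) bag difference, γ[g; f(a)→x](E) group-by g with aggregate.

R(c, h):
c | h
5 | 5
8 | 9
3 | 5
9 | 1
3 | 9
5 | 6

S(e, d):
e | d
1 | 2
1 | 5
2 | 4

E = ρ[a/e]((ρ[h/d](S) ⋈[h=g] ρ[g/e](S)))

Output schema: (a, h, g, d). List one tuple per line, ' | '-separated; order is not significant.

Per-node cardinality:
  S → 3
  ρ[h/d](S) → 3
  S → 3
  ρ[g/e](S) → 3
  (ρ[h/d](S) ⋈[h=g] ρ[g/e](S)) → 1
  ρ[a/e]((ρ[h/d](S) ⋈[h=g] ρ[g/e](S))) → 1

== RESULT ==
a | h | g | d
1 | 2 | 2 | 4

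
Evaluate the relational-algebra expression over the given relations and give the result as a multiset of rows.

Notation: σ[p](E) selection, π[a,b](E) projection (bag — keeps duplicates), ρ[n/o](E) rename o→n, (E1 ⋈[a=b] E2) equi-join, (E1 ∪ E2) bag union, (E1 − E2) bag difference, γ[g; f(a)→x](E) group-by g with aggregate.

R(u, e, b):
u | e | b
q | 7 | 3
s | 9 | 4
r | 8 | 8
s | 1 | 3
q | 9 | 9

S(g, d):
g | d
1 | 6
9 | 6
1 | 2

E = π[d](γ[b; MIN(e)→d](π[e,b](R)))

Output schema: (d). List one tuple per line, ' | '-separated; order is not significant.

Stepwise |·|:
  R → 5
  π[e,b](R) → 5
  γ[b; MIN(e)→d](π[e,b](R)) → 4
  π[d](γ[b; MIN(e)→d](π[e,b](R))) → 4

== RESULT ==
d
1
8
9
9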